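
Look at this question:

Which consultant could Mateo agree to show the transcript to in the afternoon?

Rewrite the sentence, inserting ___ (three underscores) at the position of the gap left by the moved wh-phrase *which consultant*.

Which consultant could Mateo agree to show the transcript to ___ in the afternoon?

Before movement: Mateo could agree to show the transcript to which consultant in the afternoon.
'which consultant' functions as the object of the preposition 'to' (recipient of 'show'). The gap is right after 'to'.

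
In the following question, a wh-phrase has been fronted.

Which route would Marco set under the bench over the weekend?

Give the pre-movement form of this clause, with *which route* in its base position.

The filler 'which route' is interpreted as the direct object of 'set'. Wh-movement fronts it, leaving a gap right after 'set':
Which route would Marco set ___ under the bench over the weekend?

Marco would set which route under the bench over the weekend.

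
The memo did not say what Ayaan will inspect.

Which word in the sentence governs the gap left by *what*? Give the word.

Pre-movement form: Ayaan will inspect what.
'what' is the direct object of 'inspect'. Wh-movement fronts it, leaving a gap right after 'inspect':
The memo did not say what Ayaan will inspect ___.

inspect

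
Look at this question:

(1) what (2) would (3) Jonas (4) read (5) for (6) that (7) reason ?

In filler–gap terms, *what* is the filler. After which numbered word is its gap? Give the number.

4

In situ: Jonas would read what for that reason.
'what' is the direct object of 'read'. Wh-movement fronts it, leaving a gap right after 'read':
What would Jonas read ___ for that reason?
'read' is word 4.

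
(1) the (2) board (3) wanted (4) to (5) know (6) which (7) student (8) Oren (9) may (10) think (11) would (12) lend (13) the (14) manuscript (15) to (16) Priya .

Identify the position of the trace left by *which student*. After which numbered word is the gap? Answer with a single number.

In situ: Oren may think which student would lend the manuscript to Priya.
'which student' is the subject of the clause embedded under 'think'. It moves to the left edge, and the trace sits right after 'think':
The board wanted to know which student Oren may think ___ would lend the manuscript to Priya.
'think' is word 10.

10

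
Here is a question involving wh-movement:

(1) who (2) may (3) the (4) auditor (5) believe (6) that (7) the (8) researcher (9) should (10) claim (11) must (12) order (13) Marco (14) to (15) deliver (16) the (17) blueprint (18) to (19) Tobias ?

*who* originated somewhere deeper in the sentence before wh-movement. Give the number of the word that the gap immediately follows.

Underlying clause: The auditor may believe that the researcher should claim who must order Marco to deliver the blueprint to Tobias.
'who' functions as the subject of the clause embedded under 'claim'. Fronting leaves a gap immediately after 'claim':
Who may the auditor believe that the researcher should claim ___ must order Marco to deliver the blueprint to Tobias?
'claim' is word 10.

10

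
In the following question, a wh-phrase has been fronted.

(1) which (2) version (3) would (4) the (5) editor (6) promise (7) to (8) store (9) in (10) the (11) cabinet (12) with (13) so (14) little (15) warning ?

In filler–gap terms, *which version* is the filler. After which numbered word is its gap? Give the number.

8

Pre-movement form: The editor would promise to store which version in the cabinet with so little warning.
'which version' is the direct object of 'store'. Wh-movement fronts it, leaving a gap right after 'store':
Which version would the editor promise to store ___ in the cabinet with so little warning?
'store' is word 8.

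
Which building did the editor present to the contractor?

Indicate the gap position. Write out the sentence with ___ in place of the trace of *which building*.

In situ: The editor did present which building to the contractor.
'which building' is the direct object of 'present'. The gap is right after 'present'.

Which building did the editor present ___ to the contractor?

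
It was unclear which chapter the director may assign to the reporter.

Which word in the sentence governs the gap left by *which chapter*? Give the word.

assign

Before movement: The director may assign which chapter to the reporter.
'which chapter' functions as the direct object of 'assign'. Fronting leaves a gap immediately after 'assign':
It was unclear which chapter the director may assign ___ to the reporter.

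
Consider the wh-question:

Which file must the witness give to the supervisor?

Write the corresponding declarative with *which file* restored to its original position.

The witness must give which file to the supervisor.

The filler 'which file' is interpreted as the direct object of 'give'. Fronting leaves a gap immediately after 'give':
Which file must the witness give ___ to the supervisor?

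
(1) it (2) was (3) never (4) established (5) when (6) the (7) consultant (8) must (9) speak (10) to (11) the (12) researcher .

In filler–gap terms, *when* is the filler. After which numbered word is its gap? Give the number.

In situ: The consultant must speak to the researcher when.
'when' functions as the temporal adjunct. Wh-movement fronts it, leaving a gap right after 'researcher':
It was never established when the consultant must speak to the researcher ___.
'researcher' is word 12.

12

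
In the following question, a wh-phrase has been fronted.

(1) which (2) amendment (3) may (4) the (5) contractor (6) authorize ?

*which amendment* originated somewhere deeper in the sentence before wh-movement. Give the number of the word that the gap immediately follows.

Pre-movement form: The contractor may authorize which amendment.
'which amendment' functions as the direct object of 'authorize'. It moves to the left edge, and the trace sits right after 'authorize':
Which amendment may the contractor authorize ___?
'authorize' is word 6.

6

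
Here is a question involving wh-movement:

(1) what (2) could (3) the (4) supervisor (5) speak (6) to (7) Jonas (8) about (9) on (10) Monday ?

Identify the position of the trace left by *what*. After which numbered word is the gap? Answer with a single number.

8

Underlying clause: The supervisor could speak to Jonas about what on Monday.
The filler 'what' is interpreted as the object of the preposition 'about'. Fronting leaves a gap immediately after 'about':
What could the supervisor speak to Jonas about ___ on Monday?
'about' is word 8.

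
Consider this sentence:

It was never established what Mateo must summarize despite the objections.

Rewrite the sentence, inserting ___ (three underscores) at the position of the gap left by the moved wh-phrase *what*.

It was never established what Mateo must summarize ___ despite the objections.

Underlying clause: Mateo must summarize what despite the objections.
The filler 'what' is interpreted as the direct object of 'summarize'. The gap is right after 'summarize'.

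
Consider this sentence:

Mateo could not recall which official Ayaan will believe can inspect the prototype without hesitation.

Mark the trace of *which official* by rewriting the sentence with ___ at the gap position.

In situ: Ayaan will believe which official can inspect the prototype without hesitation.
'which official' functions as the subject of the clause embedded under 'believe'. The gap is right after 'believe'.

Mateo could not recall which official Ayaan will believe ___ can inspect the prototype without hesitation.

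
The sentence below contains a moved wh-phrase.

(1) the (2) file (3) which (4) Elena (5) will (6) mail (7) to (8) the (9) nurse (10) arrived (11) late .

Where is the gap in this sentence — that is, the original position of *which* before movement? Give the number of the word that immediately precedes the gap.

6

The filler 'which' is interpreted as the direct object of 'mail'. Fronting leaves a gap immediately after 'mail':
The file which Elena will mail ___ to the nurse arrived late.
'mail' is word 6.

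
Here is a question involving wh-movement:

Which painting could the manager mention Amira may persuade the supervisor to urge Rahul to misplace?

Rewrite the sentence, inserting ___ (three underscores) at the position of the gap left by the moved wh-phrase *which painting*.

Which painting could the manager mention Amira may persuade the supervisor to urge Rahul to misplace ___?

In situ: The manager could mention Amira may persuade the supervisor to urge Rahul to misplace which painting.
The filler 'which painting' is interpreted as the direct object of 'misplace'. The gap is right after 'misplace'.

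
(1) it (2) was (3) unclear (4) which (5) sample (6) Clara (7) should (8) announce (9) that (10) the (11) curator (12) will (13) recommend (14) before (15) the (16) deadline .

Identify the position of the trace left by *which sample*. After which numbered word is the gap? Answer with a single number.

Pre-movement form: Clara should announce that the curator will recommend which sample before the deadline.
'which sample' is the direct object of 'recommend'. Fronting leaves a gap immediately after 'recommend':
It was unclear which sample Clara should announce that the curator will recommend ___ before the deadline.
'recommend' is word 13.

13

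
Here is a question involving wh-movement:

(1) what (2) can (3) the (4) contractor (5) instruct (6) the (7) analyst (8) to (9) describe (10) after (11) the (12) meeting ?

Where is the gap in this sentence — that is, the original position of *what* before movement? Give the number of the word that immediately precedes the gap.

9

Underlying clause: The contractor can instruct the analyst to describe what after the meeting.
'what' functions as the direct object of 'describe'. Fronting leaves a gap immediately after 'describe':
What can the contractor instruct the analyst to describe ___ after the meeting?
'describe' is word 9.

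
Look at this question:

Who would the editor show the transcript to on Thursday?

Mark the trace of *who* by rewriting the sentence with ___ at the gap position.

Who would the editor show the transcript to ___ on Thursday?

Pre-movement form: The editor would show the transcript to who on Thursday.
'who' is the object of the preposition 'to' (recipient of 'show'). The gap is right after 'to'.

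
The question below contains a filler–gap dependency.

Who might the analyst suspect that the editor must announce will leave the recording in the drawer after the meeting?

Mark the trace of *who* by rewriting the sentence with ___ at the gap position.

In situ: The analyst might suspect that the editor must announce who will leave the recording in the drawer after the meeting.
'who' functions as the subject of the clause embedded under 'announce'. The gap is right after 'announce'.

Who might the analyst suspect that the editor must announce ___ will leave the recording in the drawer after the meeting?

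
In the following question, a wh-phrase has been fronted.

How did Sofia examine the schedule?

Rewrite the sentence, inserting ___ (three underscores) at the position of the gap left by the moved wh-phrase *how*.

Pre-movement form: Sofia did examine the schedule how.
The filler 'how' is interpreted as the manner adjunct. The gap is right after 'schedule'.

How did Sofia examine the schedule ___?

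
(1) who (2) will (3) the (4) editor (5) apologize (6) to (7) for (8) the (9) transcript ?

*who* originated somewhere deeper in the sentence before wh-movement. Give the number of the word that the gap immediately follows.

Before movement: The editor will apologize to who for the transcript.
'who' functions as the object of the preposition 'to'. Wh-movement fronts it, leaving a gap right after 'to':
Who will the editor apologize to ___ for the transcript?
'to' is word 6.

6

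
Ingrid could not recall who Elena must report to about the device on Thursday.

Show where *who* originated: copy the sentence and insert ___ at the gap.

Underlying clause: Elena must report to who about the device on Thursday.
The filler 'who' is interpreted as the object of the preposition 'to'. The gap is right after 'to'.

Ingrid could not recall who Elena must report to ___ about the device on Thursday.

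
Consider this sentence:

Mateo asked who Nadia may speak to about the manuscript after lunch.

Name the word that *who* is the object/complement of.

to

Before movement: Nadia may speak to who about the manuscript after lunch.
The filler 'who' is interpreted as the object of the preposition 'to'. Fronting leaves a gap immediately after 'to':
Mateo asked who Nadia may speak to ___ about the manuscript after lunch.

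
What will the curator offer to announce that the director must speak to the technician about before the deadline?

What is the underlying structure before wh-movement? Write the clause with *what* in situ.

The curator will offer to announce that the director must speak to the technician about what before the deadline.

'what' functions as the object of the preposition 'about'. Wh-movement fronts it, leaving a gap right after 'about':
What will the curator offer to announce that the director must speak to the technician about ___ before the deadline?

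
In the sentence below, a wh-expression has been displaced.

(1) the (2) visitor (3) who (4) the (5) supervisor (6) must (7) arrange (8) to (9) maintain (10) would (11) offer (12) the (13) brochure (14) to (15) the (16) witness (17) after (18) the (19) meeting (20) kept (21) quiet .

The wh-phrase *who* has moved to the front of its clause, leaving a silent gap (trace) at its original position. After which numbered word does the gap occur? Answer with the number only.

The filler 'who' is interpreted as the subject of the clause embedded under 'maintain'. It moves to the left edge, and the trace sits right after 'maintain':
The visitor who the supervisor must arrange to maintain ___ would offer the brochure to the witness after the meeting kept quiet.
'maintain' is word 9.

9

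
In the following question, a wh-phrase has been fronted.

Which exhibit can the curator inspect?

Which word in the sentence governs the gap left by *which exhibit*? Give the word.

inspect

Before movement: The curator can inspect which exhibit.
'which exhibit' functions as the direct object of 'inspect'. It moves to the left edge, and the trace sits right after 'inspect':
Which exhibit can the curator inspect ___?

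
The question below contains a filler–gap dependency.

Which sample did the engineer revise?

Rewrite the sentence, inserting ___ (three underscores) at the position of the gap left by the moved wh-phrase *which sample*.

Which sample did the engineer revise ___?

Underlying clause: The engineer did revise which sample.
'which sample' functions as the direct object of 'revise'. The gap is right after 'revise'.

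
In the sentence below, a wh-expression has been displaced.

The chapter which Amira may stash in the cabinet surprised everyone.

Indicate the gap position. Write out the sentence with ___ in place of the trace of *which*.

The chapter which Amira may stash ___ in the cabinet surprised everyone.

'which' functions as the direct object of 'stash'. The gap is right after 'stash'.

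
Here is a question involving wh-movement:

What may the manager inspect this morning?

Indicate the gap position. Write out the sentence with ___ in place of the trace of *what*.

In situ: The manager may inspect what this morning.
'what' functions as the direct object of 'inspect'. The gap is right after 'inspect'.

What may the manager inspect ___ this morning?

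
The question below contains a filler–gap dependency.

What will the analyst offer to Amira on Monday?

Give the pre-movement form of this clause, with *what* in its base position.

'what' functions as the direct object of 'offer'. Fronting leaves a gap immediately after 'offer':
What will the analyst offer ___ to Amira on Monday?

The analyst will offer what to Amira on Monday.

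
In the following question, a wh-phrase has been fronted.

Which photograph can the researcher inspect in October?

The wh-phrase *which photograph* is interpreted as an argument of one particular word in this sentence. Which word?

inspect

In situ: The researcher can inspect which photograph in October.
'which photograph' is the direct object of 'inspect'. Fronting leaves a gap immediately after 'inspect':
Which photograph can the researcher inspect ___ in October?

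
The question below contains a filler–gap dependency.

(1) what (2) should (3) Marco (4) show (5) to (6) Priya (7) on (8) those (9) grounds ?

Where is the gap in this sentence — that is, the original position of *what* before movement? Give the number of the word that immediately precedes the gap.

4

Before movement: Marco should show what to Priya on those grounds.
The filler 'what' is interpreted as the direct object of 'show'. Fronting leaves a gap immediately after 'show':
What should Marco show ___ to Priya on those grounds?
'show' is word 4.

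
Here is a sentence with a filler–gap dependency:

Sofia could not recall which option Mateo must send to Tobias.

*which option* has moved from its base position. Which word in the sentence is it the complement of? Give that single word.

In situ: Mateo must send which option to Tobias.
'which option' is the direct object of 'send'. Fronting leaves a gap immediately after 'send':
Sofia could not recall which option Mateo must send ___ to Tobias.

send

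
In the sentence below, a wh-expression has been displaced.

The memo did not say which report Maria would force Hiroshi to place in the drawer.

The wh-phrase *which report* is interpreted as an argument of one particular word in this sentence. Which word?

place

In situ: Maria would force Hiroshi to place which report in the drawer.
'which report' is the direct object of 'place'. Fronting leaves a gap immediately after 'place':
The memo did not say which report Maria would force Hiroshi to place ___ in the drawer.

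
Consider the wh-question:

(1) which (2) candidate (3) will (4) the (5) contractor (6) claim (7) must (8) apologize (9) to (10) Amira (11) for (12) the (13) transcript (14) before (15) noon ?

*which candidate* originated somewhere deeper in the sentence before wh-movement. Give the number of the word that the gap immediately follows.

Pre-movement form: The contractor will claim which candidate must apologize to Amira for the transcript before noon.
'which candidate' functions as the subject of the clause embedded under 'claim'. Wh-movement fronts it, leaving a gap right after 'claim':
Which candidate will the contractor claim ___ must apologize to Amira for the transcript before noon?
'claim' is word 6.

6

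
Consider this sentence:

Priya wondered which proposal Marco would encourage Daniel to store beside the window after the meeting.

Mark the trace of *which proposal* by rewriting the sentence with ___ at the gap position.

Priya wondered which proposal Marco would encourage Daniel to store ___ beside the window after the meeting.

In situ: Marco would encourage Daniel to store which proposal beside the window after the meeting.
'which proposal' is the direct object of 'store'. The gap is right after 'store'.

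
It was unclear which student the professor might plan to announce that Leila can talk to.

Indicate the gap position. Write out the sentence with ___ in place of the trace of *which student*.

It was unclear which student the professor might plan to announce that Leila can talk to ___.

Before movement: The professor might plan to announce that Leila can talk to which student.
'which student' is the object of the preposition 'to'. The gap is right after 'to'.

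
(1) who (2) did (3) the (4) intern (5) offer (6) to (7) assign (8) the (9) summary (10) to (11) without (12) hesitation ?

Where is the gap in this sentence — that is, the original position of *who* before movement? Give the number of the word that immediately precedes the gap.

10

Before movement: The intern did offer to assign the summary to who without hesitation.
'who' functions as the object of the preposition 'to' (recipient of 'assign'). It moves to the left edge, and the trace sits right after 'to':
Who did the intern offer to assign the summary to ___ without hesitation?
'to' is word 10.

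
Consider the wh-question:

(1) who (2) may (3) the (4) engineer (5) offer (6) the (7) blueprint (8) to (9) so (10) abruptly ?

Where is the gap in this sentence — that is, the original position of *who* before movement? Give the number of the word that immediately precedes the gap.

8

Underlying clause: The engineer may offer the blueprint to who so abruptly.
'who' is the object of the preposition 'to' (recipient of 'offer'). Fronting leaves a gap immediately after 'to':
Who may the engineer offer the blueprint to ___ so abruptly?
'to' is word 8.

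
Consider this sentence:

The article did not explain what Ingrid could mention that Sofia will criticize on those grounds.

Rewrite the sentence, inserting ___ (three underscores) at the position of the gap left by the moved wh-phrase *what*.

Underlying clause: Ingrid could mention that Sofia will criticize what on those grounds.
'what' functions as the direct object of 'criticize'. The gap is right after 'criticize'.

The article did not explain what Ingrid could mention that Sofia will criticize ___ on those grounds.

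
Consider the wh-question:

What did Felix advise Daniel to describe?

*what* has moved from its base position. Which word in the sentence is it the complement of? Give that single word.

Before movement: Felix did advise Daniel to describe what.
'what' is the direct object of 'describe'. Wh-movement fronts it, leaving a gap right after 'describe':
What did Felix advise Daniel to describe ___?

describe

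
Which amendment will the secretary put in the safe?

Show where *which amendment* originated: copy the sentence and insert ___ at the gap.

Underlying clause: The secretary will put which amendment in the safe.
The filler 'which amendment' is interpreted as the direct object of 'put'. The gap is right after 'put'.

Which amendment will the secretary put ___ in the safe?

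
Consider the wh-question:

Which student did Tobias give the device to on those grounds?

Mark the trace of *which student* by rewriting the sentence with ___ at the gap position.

Which student did Tobias give the device to ___ on those grounds?

Underlying clause: Tobias did give the device to which student on those grounds.
The filler 'which student' is interpreted as the object of the preposition 'to' (recipient of 'give'). The gap is right after 'to'.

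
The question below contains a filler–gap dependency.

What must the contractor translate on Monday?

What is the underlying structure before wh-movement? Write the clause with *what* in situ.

The contractor must translate what on Monday.

The filler 'what' is interpreted as the direct object of 'translate'. It moves to the left edge, and the trace sits right after 'translate':
What must the contractor translate ___ on Monday?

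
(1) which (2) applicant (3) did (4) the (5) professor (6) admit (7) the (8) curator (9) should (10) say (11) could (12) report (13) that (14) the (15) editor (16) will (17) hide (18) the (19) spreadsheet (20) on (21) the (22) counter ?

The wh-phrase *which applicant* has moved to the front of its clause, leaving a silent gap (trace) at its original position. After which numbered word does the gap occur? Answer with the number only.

10

Underlying clause: The professor did admit the curator should say which applicant could report that the editor will hide the spreadsheet on the counter.
'which applicant' is the subject of the clause embedded under 'say'. Fronting leaves a gap immediately after 'say':
Which applicant did the professor admit the curator should say ___ could report that the editor will hide the spreadsheet on the counter?
'say' is word 10.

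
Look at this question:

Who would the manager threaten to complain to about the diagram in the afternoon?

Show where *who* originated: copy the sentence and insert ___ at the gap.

Who would the manager threaten to complain to ___ about the diagram in the afternoon?

Underlying clause: The manager would threaten to complain to who about the diagram in the afternoon.
The filler 'who' is interpreted as the object of the preposition 'to'. The gap is right after 'to'.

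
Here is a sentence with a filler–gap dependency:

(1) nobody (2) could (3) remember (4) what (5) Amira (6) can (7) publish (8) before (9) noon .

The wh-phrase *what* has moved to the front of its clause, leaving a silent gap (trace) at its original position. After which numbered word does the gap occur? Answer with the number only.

7

Before movement: Amira can publish what before noon.
'what' functions as the direct object of 'publish'. Fronting leaves a gap immediately after 'publish':
Nobody could remember what Amira can publish ___ before noon.
'publish' is word 7.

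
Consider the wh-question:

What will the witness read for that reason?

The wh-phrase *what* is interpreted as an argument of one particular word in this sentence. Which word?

Before movement: The witness will read what for that reason.
'what' functions as the direct object of 'read'. Fronting leaves a gap immediately after 'read':
What will the witness read ___ for that reason?

read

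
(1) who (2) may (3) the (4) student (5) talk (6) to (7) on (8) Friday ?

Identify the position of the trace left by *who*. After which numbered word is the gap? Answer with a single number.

6

Pre-movement form: The student may talk to who on Friday.
'who' functions as the object of the preposition 'to'. Wh-movement fronts it, leaving a gap right after 'to':
Who may the student talk to ___ on Friday?
'to' is word 6.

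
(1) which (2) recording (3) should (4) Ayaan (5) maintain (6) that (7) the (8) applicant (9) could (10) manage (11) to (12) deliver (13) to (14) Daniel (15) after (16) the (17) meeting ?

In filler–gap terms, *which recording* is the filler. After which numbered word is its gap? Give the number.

12

Before movement: Ayaan should maintain that the applicant could manage to deliver which recording to Daniel after the meeting.
The filler 'which recording' is interpreted as the direct object of 'deliver'. It moves to the left edge, and the trace sits right after 'deliver':
Which recording should Ayaan maintain that the applicant could manage to deliver ___ to Daniel after the meeting?
'deliver' is word 12.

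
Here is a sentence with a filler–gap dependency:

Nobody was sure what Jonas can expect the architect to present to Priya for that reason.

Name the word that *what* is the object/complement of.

Underlying clause: Jonas can expect the architect to present what to Priya for that reason.
'what' is the direct object of 'present'. Wh-movement fronts it, leaving a gap right after 'present':
Nobody was sure what Jonas can expect the architect to present ___ to Priya for that reason.

present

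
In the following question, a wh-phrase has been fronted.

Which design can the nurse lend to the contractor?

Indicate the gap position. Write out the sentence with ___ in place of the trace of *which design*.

Underlying clause: The nurse can lend which design to the contractor.
'which design' functions as the direct object of 'lend'. The gap is right after 'lend'.

Which design can the nurse lend ___ to the contractor?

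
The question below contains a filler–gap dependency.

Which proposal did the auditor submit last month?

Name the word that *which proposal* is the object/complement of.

submit

Before movement: The auditor did submit which proposal last month.
The filler 'which proposal' is interpreted as the direct object of 'submit'. It moves to the left edge, and the trace sits right after 'submit':
Which proposal did the auditor submit ___ last month?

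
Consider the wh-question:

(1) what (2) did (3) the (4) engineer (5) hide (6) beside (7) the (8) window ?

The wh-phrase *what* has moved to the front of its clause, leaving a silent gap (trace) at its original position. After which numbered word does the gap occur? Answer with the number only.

5

Before movement: The engineer did hide what beside the window.
The filler 'what' is interpreted as the direct object of 'hide'. Fronting leaves a gap immediately after 'hide':
What did the engineer hide ___ beside the window?
'hide' is word 5.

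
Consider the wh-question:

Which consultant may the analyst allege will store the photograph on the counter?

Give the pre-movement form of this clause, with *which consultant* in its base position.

The filler 'which consultant' is interpreted as the subject of the clause embedded under 'allege'. Fronting leaves a gap immediately after 'allege':
Which consultant may the analyst allege ___ will store the photograph on the counter?

The analyst may allege which consultant will store the photograph on the counter.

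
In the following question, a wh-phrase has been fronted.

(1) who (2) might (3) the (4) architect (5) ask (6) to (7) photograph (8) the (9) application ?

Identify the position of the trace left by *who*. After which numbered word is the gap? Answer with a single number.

5

Before movement: The architect might ask who to photograph the application.
'who' is the direct object of 'ask'. Fronting leaves a gap immediately after 'ask':
Who might the architect ask ___ to photograph the application?
'ask' is word 5.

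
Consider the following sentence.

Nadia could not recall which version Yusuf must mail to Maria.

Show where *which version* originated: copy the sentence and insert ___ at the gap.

Pre-movement form: Yusuf must mail which version to Maria.
The filler 'which version' is interpreted as the direct object of 'mail'. The gap is right after 'mail'.

Nadia could not recall which version Yusuf must mail ___ to Maria.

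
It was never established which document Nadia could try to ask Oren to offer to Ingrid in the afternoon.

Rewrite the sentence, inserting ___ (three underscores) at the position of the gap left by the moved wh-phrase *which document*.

It was never established which document Nadia could try to ask Oren to offer ___ to Ingrid in the afternoon.

Underlying clause: Nadia could try to ask Oren to offer which document to Ingrid in the afternoon.
The filler 'which document' is interpreted as the direct object of 'offer'. The gap is right after 'offer'.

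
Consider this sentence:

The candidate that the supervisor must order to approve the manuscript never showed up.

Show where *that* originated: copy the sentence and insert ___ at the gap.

'that' is the direct object of 'order'. The gap is right after 'order'.

The candidate that the supervisor must order ___ to approve the manuscript never showed up.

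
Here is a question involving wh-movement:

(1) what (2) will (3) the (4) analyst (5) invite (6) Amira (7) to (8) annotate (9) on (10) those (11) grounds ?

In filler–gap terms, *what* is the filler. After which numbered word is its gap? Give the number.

8

Before movement: The analyst will invite Amira to annotate what on those grounds.
The filler 'what' is interpreted as the direct object of 'annotate'. It moves to the left edge, and the trace sits right after 'annotate':
What will the analyst invite Amira to annotate ___ on those grounds?
'annotate' is word 8.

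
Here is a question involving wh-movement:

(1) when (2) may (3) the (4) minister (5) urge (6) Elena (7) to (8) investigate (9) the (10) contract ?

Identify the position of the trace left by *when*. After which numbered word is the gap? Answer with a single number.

In situ: The minister may urge Elena to investigate the contract when.
'when' functions as the temporal adjunct. It moves to the left edge, and the trace sits right after 'contract':
When may the minister urge Elena to investigate the contract ___?
'contract' is word 10.

10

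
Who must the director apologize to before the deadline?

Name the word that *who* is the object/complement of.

Before movement: The director must apologize to who before the deadline.
'who' functions as the object of the preposition 'to'. Fronting leaves a gap immediately after 'to':
Who must the director apologize to ___ before the deadline?

to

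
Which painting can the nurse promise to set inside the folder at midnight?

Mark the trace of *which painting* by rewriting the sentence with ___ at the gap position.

Which painting can the nurse promise to set ___ inside the folder at midnight?

Underlying clause: The nurse can promise to set which painting inside the folder at midnight.
The filler 'which painting' is interpreted as the direct object of 'set'. The gap is right after 'set'.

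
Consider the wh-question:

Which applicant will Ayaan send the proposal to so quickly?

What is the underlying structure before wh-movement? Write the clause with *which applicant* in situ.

Ayaan will send the proposal to which applicant so quickly.

The filler 'which applicant' is interpreted as the object of the preposition 'to' (recipient of 'send'). Wh-movement fronts it, leaving a gap right after 'to':
Which applicant will Ayaan send the proposal to ___ so quickly?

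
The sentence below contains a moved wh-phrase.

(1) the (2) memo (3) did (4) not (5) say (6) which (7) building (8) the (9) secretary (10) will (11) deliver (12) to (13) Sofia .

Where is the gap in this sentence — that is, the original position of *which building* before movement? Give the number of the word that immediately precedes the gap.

Pre-movement form: The secretary will deliver which building to Sofia.
'which building' functions as the direct object of 'deliver'. Fronting leaves a gap immediately after 'deliver':
The memo did not say which building the secretary will deliver ___ to Sofia.
'deliver' is word 11.

11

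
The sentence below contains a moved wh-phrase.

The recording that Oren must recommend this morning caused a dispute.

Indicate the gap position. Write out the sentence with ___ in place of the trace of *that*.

The recording that Oren must recommend ___ this morning caused a dispute.

'that' functions as the direct object of 'recommend'. The gap is right after 'recommend'.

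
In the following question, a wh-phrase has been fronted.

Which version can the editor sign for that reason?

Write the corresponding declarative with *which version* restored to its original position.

The editor can sign which version for that reason.

The filler 'which version' is interpreted as the direct object of 'sign'. Wh-movement fronts it, leaving a gap right after 'sign':
Which version can the editor sign ___ for that reason?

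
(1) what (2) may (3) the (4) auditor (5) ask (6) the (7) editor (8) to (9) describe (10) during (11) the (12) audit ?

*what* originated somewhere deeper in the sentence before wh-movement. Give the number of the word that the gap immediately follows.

9

Before movement: The auditor may ask the editor to describe what during the audit.
'what' is the direct object of 'describe'. It moves to the left edge, and the trace sits right after 'describe':
What may the auditor ask the editor to describe ___ during the audit?
'describe' is word 9.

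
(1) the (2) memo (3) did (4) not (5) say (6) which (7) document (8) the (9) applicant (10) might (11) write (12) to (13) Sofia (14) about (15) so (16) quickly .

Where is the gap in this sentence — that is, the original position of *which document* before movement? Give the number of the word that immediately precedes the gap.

14

Pre-movement form: The applicant might write to Sofia about which document so quickly.
The filler 'which document' is interpreted as the object of the preposition 'about'. It moves to the left edge, and the trace sits right after 'about':
The memo did not say which document the applicant might write to Sofia about ___ so quickly.
'about' is word 14.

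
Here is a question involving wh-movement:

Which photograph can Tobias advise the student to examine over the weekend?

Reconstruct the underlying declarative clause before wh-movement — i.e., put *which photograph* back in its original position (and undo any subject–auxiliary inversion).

Tobias can advise the student to examine which photograph over the weekend.

'which photograph' is the direct object of 'examine'. Wh-movement fronts it, leaving a gap right after 'examine':
Which photograph can Tobias advise the student to examine ___ over the weekend?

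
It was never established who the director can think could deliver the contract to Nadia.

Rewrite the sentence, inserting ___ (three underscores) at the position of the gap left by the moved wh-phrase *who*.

Before movement: The director can think who could deliver the contract to Nadia.
'who' functions as the subject of the clause embedded under 'think'. The gap is right after 'think'.

It was never established who the director can think ___ could deliver the contract to Nadia.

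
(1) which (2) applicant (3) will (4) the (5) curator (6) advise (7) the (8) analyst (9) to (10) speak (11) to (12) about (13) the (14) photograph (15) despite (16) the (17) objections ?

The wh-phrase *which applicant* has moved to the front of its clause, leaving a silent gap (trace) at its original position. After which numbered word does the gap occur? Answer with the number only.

Underlying clause: The curator will advise the analyst to speak to which applicant about the photograph despite the objections.
The filler 'which applicant' is interpreted as the object of the preposition 'to'. Wh-movement fronts it, leaving a gap right after 'to':
Which applicant will the curator advise the analyst to speak to ___ about the photograph despite the objections?
'to' is word 11.

11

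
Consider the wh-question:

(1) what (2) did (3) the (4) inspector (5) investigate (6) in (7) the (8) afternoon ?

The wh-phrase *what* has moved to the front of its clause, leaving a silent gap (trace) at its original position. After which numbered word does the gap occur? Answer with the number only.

5

In situ: The inspector did investigate what in the afternoon.
'what' is the direct object of 'investigate'. It moves to the left edge, and the trace sits right after 'investigate':
What did the inspector investigate ___ in the afternoon?
'investigate' is word 5.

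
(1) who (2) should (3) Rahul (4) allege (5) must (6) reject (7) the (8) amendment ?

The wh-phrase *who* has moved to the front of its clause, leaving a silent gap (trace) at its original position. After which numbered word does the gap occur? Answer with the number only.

In situ: Rahul should allege who must reject the amendment.
The filler 'who' is interpreted as the subject of the clause embedded under 'allege'. It moves to the left edge, and the trace sits right after 'allege':
Who should Rahul allege ___ must reject the amendment?
'allege' is word 4.

4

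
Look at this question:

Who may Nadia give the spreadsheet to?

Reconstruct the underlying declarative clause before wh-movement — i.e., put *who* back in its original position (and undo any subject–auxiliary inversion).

Nadia may give the spreadsheet to who.

The filler 'who' is interpreted as the object of the preposition 'to' (recipient of 'give'). It moves to the left edge, and the trace sits right after 'to':
Who may Nadia give the spreadsheet to ___?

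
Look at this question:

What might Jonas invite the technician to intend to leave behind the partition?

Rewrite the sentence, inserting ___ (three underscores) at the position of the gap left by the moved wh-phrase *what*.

Underlying clause: Jonas might invite the technician to intend to leave what behind the partition.
'what' is the direct object of 'leave'. The gap is right after 'leave'.

What might Jonas invite the technician to intend to leave ___ behind the partition?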